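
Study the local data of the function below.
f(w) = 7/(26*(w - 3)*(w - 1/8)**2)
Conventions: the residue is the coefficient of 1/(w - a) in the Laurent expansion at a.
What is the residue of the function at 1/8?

The residue is -224/6877.

At the order-2 pole 1/8 set g(w) = (w - (1/8))^2*f(w) = 7/(26*(w - 3)).
Order-2 pole: residue = g'(a); g'(1/8) = -224/6877, so the residue is -224/6877.


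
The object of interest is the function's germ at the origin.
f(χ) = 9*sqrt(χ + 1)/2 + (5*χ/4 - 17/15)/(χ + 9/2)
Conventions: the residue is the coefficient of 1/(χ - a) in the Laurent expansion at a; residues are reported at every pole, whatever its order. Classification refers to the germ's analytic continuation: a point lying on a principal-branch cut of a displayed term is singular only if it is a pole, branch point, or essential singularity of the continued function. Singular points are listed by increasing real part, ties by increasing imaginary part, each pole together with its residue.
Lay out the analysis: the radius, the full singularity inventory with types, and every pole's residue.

Radius of convergence at 0: 1.
At -9/2: a pole of order 1; residue -811/120.
At -1: an algebraic (square-root) branch point.

Denominator factor (χ + 9/2): pole of order 1 at -9/2, modulus 9/2.
Branch term (9/2)*sqrt(1 - χ/(-1)): its argument vanishes at χ = -1, a square-root branch point, modulus 1.
The radius of convergence is the smallest modulus among the singular points: 1.
The branch term is analytic at -9/2 and contributes nothing to the residue; only the rational part matters.
At the order-1 pole -9/2 set g(χ) = (χ - (-9/2))*(rational part) = 5*χ/4 - 17/15.
Simple pole: residue = g(a) at a = -9/2, which is -811/120.
List the singular points by increasing real part (a conjugate pair: the negative imaginary part first).


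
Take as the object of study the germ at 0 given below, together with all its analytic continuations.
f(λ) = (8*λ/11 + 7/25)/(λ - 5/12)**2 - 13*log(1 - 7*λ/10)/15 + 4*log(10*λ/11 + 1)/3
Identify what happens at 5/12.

The denominator factor λ - 5/12 vanishes at 5/12 and appears to the power 2; the numerator there equals 481/825, nonzero, and no other factor vanishes.
The branch terms are analytic at this point.
Hence a pole whose order is the multiplicity, 2.

The point is a pole of order 2.


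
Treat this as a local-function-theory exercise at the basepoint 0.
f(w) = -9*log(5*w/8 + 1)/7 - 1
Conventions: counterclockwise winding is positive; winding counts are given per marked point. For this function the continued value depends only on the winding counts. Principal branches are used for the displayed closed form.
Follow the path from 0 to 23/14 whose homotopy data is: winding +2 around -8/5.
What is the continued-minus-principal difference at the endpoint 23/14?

The rational part is single-valued and drops out of the difference; each branch term changes only by its own monodromy.
(-9/7)*log(1 - w/(-8/5)): each positive loop around -8/5 adds 2*pi*i to the log, so winding +2 contributes (-9/7)*(2)*2*pi*i = -(36/7)*pi*i.
Summing the contributions at w = 23/14 gives -(36/7)*pi*i.

Continued minus principal equals -(36/7)*pi*i.


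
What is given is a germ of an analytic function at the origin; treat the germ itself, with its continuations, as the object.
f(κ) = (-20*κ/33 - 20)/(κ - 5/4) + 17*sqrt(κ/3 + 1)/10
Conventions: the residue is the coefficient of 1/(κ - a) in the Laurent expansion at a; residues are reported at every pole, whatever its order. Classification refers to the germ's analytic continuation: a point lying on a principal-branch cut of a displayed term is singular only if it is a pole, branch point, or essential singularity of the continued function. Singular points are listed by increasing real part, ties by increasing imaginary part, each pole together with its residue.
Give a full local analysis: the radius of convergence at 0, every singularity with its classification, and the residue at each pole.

Denominator factor (κ - 5/4): pole of order 1 at 5/4, modulus 5/4.
Branch term (17/10)*sqrt(1 - κ/(-3)): its argument vanishes at κ = -3, a square-root branch point, modulus 3.
The radius of convergence is the smallest modulus among the singular points: 5/4.
The branch term is analytic at 5/4 and contributes nothing to the residue; only the rational part matters.
At the order-1 pole 5/4 set g(κ) = (κ - (5/4))*(rational part) = -20*κ/33 - 20.
Simple pole: residue = g(a) at a = 5/4, which is -685/33.
List the singular points by increasing real part (a conjugate pair: the negative imaginary part first).

Radius of convergence at 0: 5/4.
At -3: an algebraic (square-root) branch point.
At 5/4: a pole of order 1; residue -685/33.


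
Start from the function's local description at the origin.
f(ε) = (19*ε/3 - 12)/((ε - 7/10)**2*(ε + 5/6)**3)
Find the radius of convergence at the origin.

Denominator factor (ε - 7/10)^2: pole of order 2 at 7/10, modulus 7/10.
Denominator factor (ε + 5/6)^3: pole of order 3 at -5/6, modulus 5/6.
The radius of convergence is the smallest modulus among the singular points: 7/10.

The radius of convergence is 7/10.


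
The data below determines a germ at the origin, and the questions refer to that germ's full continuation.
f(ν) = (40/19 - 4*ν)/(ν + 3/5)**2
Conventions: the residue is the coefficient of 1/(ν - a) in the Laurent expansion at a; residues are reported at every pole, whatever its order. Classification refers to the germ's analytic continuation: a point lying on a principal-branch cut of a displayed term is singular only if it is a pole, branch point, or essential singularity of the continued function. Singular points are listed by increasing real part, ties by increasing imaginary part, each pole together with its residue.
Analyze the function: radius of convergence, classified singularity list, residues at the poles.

Denominator factor (ν + 3/5)^2: pole of order 2 at -3/5, modulus 3/5.
The radius of convergence is the smallest modulus among the singular points: 3/5.
At the order-2 pole -3/5 set g(ν) = (ν - (-3/5))^2*f(ν) = 40/19 - 4*ν.
Order-2 pole: residue = g'(a); g'(-3/5) = -4, so the residue is -4.

Radius of convergence at 0: 3/5.
At -3/5: a pole of order 2; residue -4.


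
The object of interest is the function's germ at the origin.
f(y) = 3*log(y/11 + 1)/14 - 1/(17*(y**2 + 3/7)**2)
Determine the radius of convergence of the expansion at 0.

Denominator factor (y**2 + 3/7)^2: discriminant -12/7, complex-conjugate roots ((1/7)*sqrt(21))*i and -((1/7)*sqrt(21))*i; poles of order 2, moduli (1/7)*sqrt(21) and (1/7)*sqrt(21).
Branch term (3/14)*log(1 - y/(-11)): its argument vanishes at y = -11, a logarithmic branch point, modulus 11.
The radius of convergence is the smallest modulus among the singular points: (1/7)*sqrt(21).

The radius of convergence is (1/7)*sqrt(21).


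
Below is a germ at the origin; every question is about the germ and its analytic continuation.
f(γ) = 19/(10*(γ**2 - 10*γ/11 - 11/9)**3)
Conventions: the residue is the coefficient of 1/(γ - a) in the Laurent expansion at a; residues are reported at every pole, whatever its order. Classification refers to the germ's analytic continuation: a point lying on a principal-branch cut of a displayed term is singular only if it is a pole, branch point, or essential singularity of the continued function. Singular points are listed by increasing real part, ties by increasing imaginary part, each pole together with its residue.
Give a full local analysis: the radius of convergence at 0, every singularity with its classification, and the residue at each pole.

Radius of convergence at 0: -5/11 + (2/33)*sqrt(389).
At 5/11 - (2/33)*sqrt(389): a pole of order 3; residue -(2230717401/301383009280)*sqrt(389).
At 5/11 + (2/33)*sqrt(389): a pole of order 3; residue (2230717401/301383009280)*sqrt(389).

Denominator factor (γ**2 - 10*γ/11 - 11/9)^3: discriminant 6224/1089, real irrational roots 5/11 + (2/33)*sqrt(389) and 5/11 - (2/33)*sqrt(389); poles of order 3, moduli 5/11 + (2/33)*sqrt(389) and -5/11 + (2/33)*sqrt(389).
The radius of convergence is the smallest modulus among the singular points: -5/11 + (2/33)*sqrt(389).
The factor γ**2 - 10*γ/11 - 11/9 splits as (γ - a)(γ - a') with a = 5/11 - (2/33)*sqrt(389), a' = 5/11 + (2/33)*sqrt(389). At the order-3 pole a set g(γ) = (γ - a)^3*f(γ) = [19/10] / (γ - a')^3.
Order-3 pole: residue = g''(a)/2; g''(5/11 - (2/33)*sqrt(389)) = -(2230717401/150691504640)*sqrt(389), so the residue is -(2230717401/301383009280)*sqrt(389).
The factor γ**2 - 10*γ/11 - 11/9 splits as (γ - a)(γ - a') with a = 5/11 + (2/33)*sqrt(389), a' = 5/11 - (2/33)*sqrt(389). At the order-3 pole a set g(γ) = (γ - a)^3*f(γ) = [19/10] / (γ - a')^3.
Order-3 pole: residue = g''(a)/2; g''(5/11 + (2/33)*sqrt(389)) = (2230717401/150691504640)*sqrt(389), so the residue is (2230717401/301383009280)*sqrt(389).
List the singular points by increasing real part (a conjugate pair: the negative imaginary part first).


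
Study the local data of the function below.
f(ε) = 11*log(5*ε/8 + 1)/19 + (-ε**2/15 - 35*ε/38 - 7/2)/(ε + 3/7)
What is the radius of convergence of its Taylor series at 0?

The radius of convergence is 3/7.

Denominator factor (ε + 3/7): pole of order 1 at -3/7, modulus 3/7.
Branch term (11/19)*log(1 - ε/(-8/5)): its argument vanishes at ε = -8/5, a logarithmic branch point, modulus 8/5.
The radius of convergence is the smallest modulus among the singular points: 3/7.


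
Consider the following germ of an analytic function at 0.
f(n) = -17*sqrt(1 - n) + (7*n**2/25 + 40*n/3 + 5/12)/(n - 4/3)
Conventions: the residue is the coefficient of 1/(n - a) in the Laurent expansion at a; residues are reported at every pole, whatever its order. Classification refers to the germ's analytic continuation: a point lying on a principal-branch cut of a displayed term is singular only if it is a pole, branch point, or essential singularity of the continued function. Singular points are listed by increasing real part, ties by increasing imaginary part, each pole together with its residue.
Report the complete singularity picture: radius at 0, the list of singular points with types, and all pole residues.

Radius of convergence at 0: 1.
At 1: an algebraic (square-root) branch point.
At 4/3: a pole of order 1; residue 16823/900.

Denominator factor (n - 4/3): pole of order 1 at 4/3, modulus 4/3.
Branch term (-17)*sqrt(1 - n/(1)): its argument vanishes at n = 1, a square-root branch point, modulus 1.
The radius of convergence is the smallest modulus among the singular points: 1.
The branch term is analytic at 4/3 and contributes nothing to the residue; only the rational part matters.
At the order-1 pole 4/3 set g(n) = (n - (4/3))*(rational part) = 7*n**2/25 + 40*n/3 + 5/12.
Simple pole: residue = g(a) at a = 4/3, which is 16823/900.
List the singular points by increasing real part (a conjugate pair: the negative imaginary part first).


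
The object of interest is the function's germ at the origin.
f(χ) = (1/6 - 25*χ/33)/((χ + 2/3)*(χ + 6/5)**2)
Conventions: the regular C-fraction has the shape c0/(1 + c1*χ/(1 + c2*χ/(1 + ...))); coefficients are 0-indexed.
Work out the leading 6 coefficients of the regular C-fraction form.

Taylor coefficients (expand at 0): a_0 = 25/144, a_1 = -12725/9504, a_2 = 11675/3168, a_3 = -1295675/171072, a_4 = 27931525/2052864, a_5 = -93325825/4105728.
c0 = a_0 = 25/144. Peel one level at a time: if S = 1 + c*χ/S' with S'(0) = 1, then c is the χ-coefficient of S and S' = c*χ/(S - 1).
S_1 = c0/f = 1 + (509/66)*χ + (166615/4356)*χ^2 + ...; c1 = 509/66.
S_2 = c1*χ/(S_1 - 1) = 1 + (-166615/33594)*χ + (8950475/4663458)*χ^2 + ...; c2 = -166615/33594.
S_3 = c2*χ/(S_2 - 1) = 1 + (19691045/50884221)*χ + (553123725/4441689316)*χ^2 + ...; c3 = 19691045/50884221.
S_4 = c3*χ/(S_3 - 1) = 1 + (-15356725965/47721068548)*χ + (230350889475/2050841669776)*χ^2 + ...; c4 = -15356725965/47721068548.
S_5 = c4*χ/(S_4 - 1) = 1 + (499845/1432076)*χ + ...; c5 = 499845/1432076.

The regular C-fraction coefficients are [25/144, 509/66, -166615/33594, 19691045/50884221, -15356725965/47721068548, 499845/1432076].


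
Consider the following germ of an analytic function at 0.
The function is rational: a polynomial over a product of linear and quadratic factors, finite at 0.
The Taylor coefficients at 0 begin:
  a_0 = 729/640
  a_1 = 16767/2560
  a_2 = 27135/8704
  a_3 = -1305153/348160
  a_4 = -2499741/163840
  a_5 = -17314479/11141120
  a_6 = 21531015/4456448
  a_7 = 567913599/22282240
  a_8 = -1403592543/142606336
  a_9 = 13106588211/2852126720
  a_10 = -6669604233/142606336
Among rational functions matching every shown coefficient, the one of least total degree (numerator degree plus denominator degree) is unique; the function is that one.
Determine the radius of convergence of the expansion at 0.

The radius of convergence is 2/3.

No rational of total degree below 9 reproduces all 11 coefficients; solving the [2/7] Pade equations on them gives f(v) = (-31*v**2/17 + 9*v + 9/5)/((v + 2/3)*(v**2 - v + 4/3)**3), whose expansion matches every shown term.
Denominator factor (v + 2/3): pole of order 1 at -2/3, modulus 2/3.
Denominator factor (v**2 - v + 4/3)^3: discriminant -13/3, complex-conjugate roots (1/2) + ((1/6)*sqrt(39))*i and (1/2) - ((1/6)*sqrt(39))*i; poles of order 3, moduli (2/3)*sqrt(3) and (2/3)*sqrt(3).
The radius of convergence is the smallest modulus among the singular points: 2/3.


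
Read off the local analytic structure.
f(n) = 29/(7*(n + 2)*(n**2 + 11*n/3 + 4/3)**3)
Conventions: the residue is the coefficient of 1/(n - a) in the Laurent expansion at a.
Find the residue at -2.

The residue is -29/56.

At the order-1 pole -2 set g(n) = (n - (-2))*f(n) = 29/(7*(n**2 + 11*n/3 + 4/3)**3).
Simple pole: residue = g(a) at a = -2, which is -29/56.


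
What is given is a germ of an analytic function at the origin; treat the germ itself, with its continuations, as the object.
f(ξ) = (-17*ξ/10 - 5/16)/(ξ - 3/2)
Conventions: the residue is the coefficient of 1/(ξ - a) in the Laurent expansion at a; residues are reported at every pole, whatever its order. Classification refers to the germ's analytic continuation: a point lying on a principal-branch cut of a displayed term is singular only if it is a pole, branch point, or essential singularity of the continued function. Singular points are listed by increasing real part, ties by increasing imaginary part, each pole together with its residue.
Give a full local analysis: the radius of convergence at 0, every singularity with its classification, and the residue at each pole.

Radius of convergence at 0: 3/2.
At 3/2: a pole of order 1; residue -229/80.

Denominator factor (ξ - 3/2): pole of order 1 at 3/2, modulus 3/2.
The radius of convergence is the smallest modulus among the singular points: 3/2.
At the order-1 pole 3/2 set g(ξ) = (ξ - (3/2))*f(ξ) = -17*ξ/10 - 5/16.
Simple pole: residue = g(a) at a = 3/2, which is -229/80.


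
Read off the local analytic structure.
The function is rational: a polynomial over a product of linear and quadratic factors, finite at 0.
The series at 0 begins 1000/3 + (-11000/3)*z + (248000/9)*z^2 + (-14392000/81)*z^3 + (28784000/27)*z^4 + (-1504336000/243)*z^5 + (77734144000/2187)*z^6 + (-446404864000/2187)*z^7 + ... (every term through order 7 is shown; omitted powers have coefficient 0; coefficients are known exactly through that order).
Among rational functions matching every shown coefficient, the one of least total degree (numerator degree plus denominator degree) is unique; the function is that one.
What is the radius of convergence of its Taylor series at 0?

No rational of total degree below 5 reproduces all 8 coefficients; solving the [1/4] Pade equations on them gives f(z) = (15*z/2 + 3/2)/((z + 1/6)*(z + 3/10)**3), whose expansion matches every shown term.
Denominator factor (z + 1/6): pole of order 1 at -1/6, modulus 1/6.
Denominator factor (z + 3/10)^3: pole of order 3 at -3/10, modulus 3/10.
The radius of convergence is the smallest modulus among the singular points: 1/6.

The radius of convergence is 1/6.


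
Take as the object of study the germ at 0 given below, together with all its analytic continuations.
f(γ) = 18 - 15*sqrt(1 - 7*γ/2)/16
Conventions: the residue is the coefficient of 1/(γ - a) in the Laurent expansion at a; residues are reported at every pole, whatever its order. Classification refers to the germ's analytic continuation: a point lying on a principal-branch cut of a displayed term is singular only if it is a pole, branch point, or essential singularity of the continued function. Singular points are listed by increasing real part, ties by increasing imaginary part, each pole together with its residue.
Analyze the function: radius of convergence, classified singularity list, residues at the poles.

Branch term (-15/16)*sqrt(1 - γ/(2/7)): its argument vanishes at γ = 2/7, a square-root branch point, modulus 2/7.
The radius of convergence is the smallest modulus among the singular points: 2/7.

Radius of convergence at 0: 2/7.
At 2/7: an algebraic (square-root) branch point.


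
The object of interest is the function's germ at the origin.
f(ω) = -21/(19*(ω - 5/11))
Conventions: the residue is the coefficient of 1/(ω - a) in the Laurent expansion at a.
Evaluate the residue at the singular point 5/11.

At the order-1 pole 5/11 set g(ω) = (ω - (5/11))*f(ω) = -21/19.
Simple pole: residue = g(a) at a = 5/11, which is -21/19.

The residue is -21/19.


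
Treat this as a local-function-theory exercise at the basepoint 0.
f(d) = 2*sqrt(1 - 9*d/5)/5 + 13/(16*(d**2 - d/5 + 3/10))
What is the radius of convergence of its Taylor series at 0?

Denominator factor (d**2 - d/5 + 3/10): discriminant -29/25, complex-conjugate roots (1/10) + ((1/10)*sqrt(29))*i and (1/10) - ((1/10)*sqrt(29))*i; poles of order 1, moduli (1/10)*sqrt(30) and (1/10)*sqrt(30).
Branch term (2/5)*sqrt(1 - d/(5/9)): its argument vanishes at d = 5/9, a square-root branch point, modulus 5/9.
The radius of convergence is the smallest modulus among the singular points: (1/10)*sqrt(30).

The radius of convergence is (1/10)*sqrt(30).


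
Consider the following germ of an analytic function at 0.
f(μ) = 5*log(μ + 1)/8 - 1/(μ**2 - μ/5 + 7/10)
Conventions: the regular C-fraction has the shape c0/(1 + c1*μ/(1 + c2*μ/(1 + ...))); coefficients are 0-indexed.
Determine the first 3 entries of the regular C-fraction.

Taylor coefficients (expand at 0): a_0 = -10/7, a_1 = 85/392, a_2 = 8845/5488.
c0 = a_0 = -10/7. Peel one level at a time: if S = 1 + c*μ/S' with S'(0) = 1, then c is the μ-coefficient of S and S' = c*μ/(S - 1).
S_1 = c0/f = 1 + (17/112)*μ + (2063/1792)*μ^2 + ...; c1 = 17/112.
S_2 = c1*μ/(S_1 - 1) = 1 + (-2063/272)*μ + ...; c2 = -2063/272.

The regular C-fraction coefficients are [-10/7, 17/112, -2063/272].


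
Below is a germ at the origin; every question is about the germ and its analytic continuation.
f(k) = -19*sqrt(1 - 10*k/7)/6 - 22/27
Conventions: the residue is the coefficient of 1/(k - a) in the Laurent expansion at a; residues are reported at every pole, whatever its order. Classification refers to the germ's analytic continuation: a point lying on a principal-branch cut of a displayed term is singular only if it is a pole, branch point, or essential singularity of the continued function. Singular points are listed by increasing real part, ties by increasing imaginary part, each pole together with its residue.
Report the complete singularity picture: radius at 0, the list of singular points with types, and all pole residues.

Radius of convergence at 0: 7/10.
At 7/10: an algebraic (square-root) branch point.

Branch term (-19/6)*sqrt(1 - k/(7/10)): its argument vanishes at k = 7/10, a square-root branch point, modulus 7/10.
The radius of convergence is the smallest modulus among the singular points: 7/10.


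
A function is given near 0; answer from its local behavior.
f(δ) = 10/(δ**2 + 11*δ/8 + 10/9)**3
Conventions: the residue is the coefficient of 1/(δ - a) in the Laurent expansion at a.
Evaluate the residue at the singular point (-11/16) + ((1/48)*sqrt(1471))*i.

The factor δ**2 + 11*δ/8 + 10/9 splits as (δ - a)(δ - a') with a = (-11/16) + ((1/48)*sqrt(1471))*i, a' = (-11/16) - ((1/48)*sqrt(1471))*i. At the order-3 pole a set g(δ) = (δ - a)^3*f(δ) = [10] / (δ - a')^3.
Order-3 pole: residue = g''(a)/2; g''((-11/16) + ((1/48)*sqrt(1471))*i) = -((955514880/3183010111)*sqrt(1471))*i, so the residue is -((477757440/3183010111)*sqrt(1471))*i.

The residue is -((477757440/3183010111)*sqrt(1471))*i.


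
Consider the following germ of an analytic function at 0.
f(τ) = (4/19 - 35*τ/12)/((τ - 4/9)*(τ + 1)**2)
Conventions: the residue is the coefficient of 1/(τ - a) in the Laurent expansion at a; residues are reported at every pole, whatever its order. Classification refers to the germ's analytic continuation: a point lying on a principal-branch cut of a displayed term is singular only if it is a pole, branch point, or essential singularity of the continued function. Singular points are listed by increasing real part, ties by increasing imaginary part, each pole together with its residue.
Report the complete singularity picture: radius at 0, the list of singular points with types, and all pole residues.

Denominator factor (τ + 1)^2: pole of order 2 at -1, modulus 1.
Denominator factor (τ - 4/9): pole of order 1 at 4/9, modulus 4/9.
The radius of convergence is the smallest modulus among the singular points: 4/9.
At the order-2 pole -1 set g(τ) = (τ - (-1))^2*f(τ) = (4/19 - 35*τ/12)/(τ - 4/9).
Order-2 pole: residue = g'(a); g'(-1) = 1671/3211, so the residue is 1671/3211.
At the order-1 pole 4/9 set g(τ) = (τ - (4/9))*f(τ) = (4/19 - 35*τ/12)/(τ + 1)**2.
Simple pole: residue = g(a) at a = 4/9, which is -1671/3211.
List the singular points by increasing real part (a conjugate pair: the negative imaginary part first).

Radius of convergence at 0: 4/9.
At -1: a pole of order 2; residue 1671/3211.
At 4/9: a pole of order 1; residue -1671/3211.


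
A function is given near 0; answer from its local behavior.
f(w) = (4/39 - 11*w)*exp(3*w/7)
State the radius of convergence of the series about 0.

The radius of convergence is infinite.

The factor exp(3*w/7) is entire and contributes no finite singular point.
The polynomial part has no poles.
No finite singular points: the Taylor series at 0 converges everywhere.


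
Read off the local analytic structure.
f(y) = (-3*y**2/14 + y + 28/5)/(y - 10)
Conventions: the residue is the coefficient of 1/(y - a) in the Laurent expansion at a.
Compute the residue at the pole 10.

The residue is -204/35.

At the order-1 pole 10 set g(y) = (y - (10))*f(y) = -3*y**2/14 + y + 28/5.
Simple pole: residue = g(a) at a = 10, which is -204/35.


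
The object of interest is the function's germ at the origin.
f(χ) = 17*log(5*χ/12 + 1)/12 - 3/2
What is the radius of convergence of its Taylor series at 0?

The radius of convergence is 12/5.

Branch term (17/12)*log(1 - χ/(-12/5)): its argument vanishes at χ = -12/5, a logarithmic branch point, modulus 12/5.
The radius of convergence is the smallest modulus among the singular points: 12/5.


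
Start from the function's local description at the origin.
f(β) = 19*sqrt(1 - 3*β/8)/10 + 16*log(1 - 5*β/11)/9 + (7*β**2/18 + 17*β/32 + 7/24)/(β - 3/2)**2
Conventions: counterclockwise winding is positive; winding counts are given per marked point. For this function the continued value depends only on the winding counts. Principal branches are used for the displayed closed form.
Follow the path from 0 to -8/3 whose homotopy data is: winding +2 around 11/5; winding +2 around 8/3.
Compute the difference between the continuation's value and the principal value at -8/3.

Continued minus principal equals (64/9)*pi*i.

The rational part is single-valued and drops out of the difference; each branch term changes only by its own monodromy.
(16/9)*log(1 - β/(11/5)): each positive loop around 11/5 adds 2*pi*i to the log, so winding +2 contributes (16/9)*(2)*2*pi*i = (64/9)*pi*i.
(19/10)*sqrt(1 - β/(8/3)): winding +2 is even, the square root returns to the same sheet, contribution 0.
Summing the contributions at β = -8/3 gives (64/9)*pi*i.


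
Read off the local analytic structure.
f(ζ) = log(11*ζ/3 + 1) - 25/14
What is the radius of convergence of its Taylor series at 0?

Branch term (1)*log(1 - ζ/(-3/11)): its argument vanishes at ζ = -3/11, a logarithmic branch point, modulus 3/11.
The radius of convergence is the smallest modulus among the singular points: 3/11.

The radius of convergence is 3/11.


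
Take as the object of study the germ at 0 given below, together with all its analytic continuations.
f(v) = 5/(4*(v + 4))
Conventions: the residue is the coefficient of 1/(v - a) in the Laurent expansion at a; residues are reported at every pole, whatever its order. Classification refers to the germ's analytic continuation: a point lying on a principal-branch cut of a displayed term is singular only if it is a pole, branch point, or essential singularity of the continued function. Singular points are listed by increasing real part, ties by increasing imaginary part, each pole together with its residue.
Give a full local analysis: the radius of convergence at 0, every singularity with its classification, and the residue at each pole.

Denominator factor (v + 4): pole of order 1 at -4, modulus 4.
The radius of convergence is the smallest modulus among the singular points: 4.
At the order-1 pole -4 set g(v) = (v - (-4))*f(v) = 5/4.
Simple pole: residue = g(a) at a = -4, which is 5/4.

Radius of convergence at 0: 4.
At -4: a pole of order 1; residue 5/4.


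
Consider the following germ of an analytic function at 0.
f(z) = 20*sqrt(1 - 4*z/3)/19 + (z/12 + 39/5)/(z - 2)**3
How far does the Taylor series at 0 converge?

The radius of convergence is 3/4.

Denominator factor (z - 2)^3: pole of order 3 at 2, modulus 2.
Branch term (20/19)*sqrt(1 - z/(3/4)): its argument vanishes at z = 3/4, a square-root branch point, modulus 3/4.
The radius of convergence is the smallest modulus among the singular points: 3/4.


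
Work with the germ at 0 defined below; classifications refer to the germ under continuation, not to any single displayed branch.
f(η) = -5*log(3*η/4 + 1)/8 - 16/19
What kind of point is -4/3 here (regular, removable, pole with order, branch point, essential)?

The point is a logarithmic branch point.

The term (-5/8)*log(1 - η/(-4/3)) has argument 1 - -4/3/(-4/3) = 0 at -4/3: a logarithmic (infinitely-sheeted) branch point; the remaining terms are analytic or single-valued there.


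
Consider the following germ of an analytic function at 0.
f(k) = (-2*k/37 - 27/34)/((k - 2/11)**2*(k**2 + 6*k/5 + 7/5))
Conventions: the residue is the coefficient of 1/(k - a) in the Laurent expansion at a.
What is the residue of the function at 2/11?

At the order-2 pole 2/11 set g(k) = (k - (2/11))^2*f(k) = (-2*k/37 - 27/34)/(k**2 + 6*k/5 + 7/5).
Order-2 pole: residue = g'(a); g'(2/11) = 268867445/627742629, so the residue is 268867445/627742629.

The residue is 268867445/627742629.


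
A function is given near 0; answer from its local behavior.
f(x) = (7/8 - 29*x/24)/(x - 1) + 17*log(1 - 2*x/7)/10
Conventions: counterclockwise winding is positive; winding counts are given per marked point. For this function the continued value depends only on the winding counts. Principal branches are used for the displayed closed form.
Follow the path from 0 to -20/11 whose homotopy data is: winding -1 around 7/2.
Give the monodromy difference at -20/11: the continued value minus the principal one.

The rational part is single-valued and drops out of the difference; each branch term changes only by its own monodromy.
(17/10)*log(1 - x/(7/2)): each positive loop around 7/2 adds 2*pi*i to the log, so winding -1 contributes (17/10)*(-1)*2*pi*i = -(17/5)*pi*i.
Summing the contributions at x = -20/11 gives -(17/5)*pi*i.

Continued minus principal equals -(17/5)*pi*i.


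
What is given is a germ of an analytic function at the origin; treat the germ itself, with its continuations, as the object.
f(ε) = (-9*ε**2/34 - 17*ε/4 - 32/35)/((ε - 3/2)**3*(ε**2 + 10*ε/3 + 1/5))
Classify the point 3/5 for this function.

Denominator factors: ε**2 + 10*ε/3 + 1/5 = 64/25 at ε = 3/5; ε - 3/2 = -9/10 at ε = 3/5 — none vanishes.
So the germ continues analytically to 3/5.

The point is a regular point.


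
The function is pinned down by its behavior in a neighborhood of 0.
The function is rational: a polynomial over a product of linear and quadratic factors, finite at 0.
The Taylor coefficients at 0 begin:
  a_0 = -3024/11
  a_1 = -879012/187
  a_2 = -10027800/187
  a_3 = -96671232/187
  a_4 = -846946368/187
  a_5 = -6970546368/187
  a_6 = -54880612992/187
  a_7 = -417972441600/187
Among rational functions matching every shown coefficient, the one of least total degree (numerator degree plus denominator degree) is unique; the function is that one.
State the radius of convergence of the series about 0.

The radius of convergence is 1/6.

No rational of total degree below 5 reproduces all 8 coefficients; solving the [2/3] Pade equations on them gives f(k) = (-6*k**2 - 39*k/34 + 14/11)/(k - 1/6)**3, whose expansion matches every shown term.
Denominator factor (k - 1/6)^3: pole of order 3 at 1/6, modulus 1/6.
The radius of convergence is the smallest modulus among the singular points: 1/6.


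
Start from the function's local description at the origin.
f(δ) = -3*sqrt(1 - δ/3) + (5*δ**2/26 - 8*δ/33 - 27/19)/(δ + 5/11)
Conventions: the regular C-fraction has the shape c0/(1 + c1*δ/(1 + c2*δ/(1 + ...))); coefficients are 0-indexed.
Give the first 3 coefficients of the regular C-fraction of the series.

The regular C-fraction coefficients are [-582/95, 19507/17460, 189095809/221384943].

Taylor coefficients (expand at 0): a_0 = -582/95, a_1 = 19507/2850, a_2 = -3332843/247000.
c0 = a_0 = -582/95. Peel one level at a time: if S = 1 + c*δ/S' with S'(0) = 1, then c is the δ-coefficient of S and S' = c*δ/(S - 1).
S_1 = c0/f = 1 + (19507/17460)*δ + (-189095809/198153540)*δ^2 + ...; c1 = 19507/17460.
S_2 = c1*δ/(S_1 - 1) = 1 + (189095809/221384943)*δ + ...; c2 = 189095809/221384943.


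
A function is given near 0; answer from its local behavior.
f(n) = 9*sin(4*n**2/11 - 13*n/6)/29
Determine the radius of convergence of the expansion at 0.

The factor sin(4*n**2/11 - 13*n/6) is entire and contributes no finite singular point.
The polynomial part has no poles.
No finite singular points: the Taylor series at 0 converges everywhere.

The radius of convergence is infinite.


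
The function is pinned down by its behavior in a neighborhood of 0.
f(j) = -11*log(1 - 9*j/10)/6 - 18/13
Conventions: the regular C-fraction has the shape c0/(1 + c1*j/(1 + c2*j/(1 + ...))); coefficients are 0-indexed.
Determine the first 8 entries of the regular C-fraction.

The regular C-fraction coefficients are [-18/13, 143/120, -197/120, -81/1970, -1611/3940, -591/4475, -5691/17900, -43497/265580].

Taylor coefficients (expand at 0): a_0 = -18/13, a_1 = 33/20, a_2 = 297/400, a_3 = 891/2000, a_4 = 24057/80000, a_5 = 216513/1000000, a_6 = 649539/4000000, a_7 = 17537553/140000000.
c0 = a_0 = -18/13. Peel one level at a time: if S = 1 + c*j/S' with S'(0) = 1, then c is the j-coefficient of S and S' = c*j/(S - 1).
S_1 = c0/f = 1 + (143/120)*j + (28171/14400)*j^2 + ...; c1 = 143/120.
S_2 = c1*j/(S_1 - 1) = 1 + (-197/120)*j + (-27/400)*j^2 + ...; c2 = -197/120.
S_3 = c2*j/(S_2 - 1) = 1 + (-81/1970)*j + (-130491/7761800)*j^2 + ...; c3 = -81/1970.
S_4 = c3*j/(S_3 - 1) = 1 + (-1611/3940)*j + (-27/500)*j^2 + ...; c4 = -1611/3940.
S_5 = c4*j/(S_4 - 1) = 1 + (-591/4475)*j + (-3363381/80102500)*j^2 + ...; c5 = -591/4475.
S_6 = c5*j/(S_5 - 1) = 1 + (-5691/17900)*j + (-729/14000)*j^2 + ...; c6 = -5691/17900.
S_7 = c6*j/(S_6 - 1) = 1 + (-43497/265580)*j + ...; c7 = -43497/265580.


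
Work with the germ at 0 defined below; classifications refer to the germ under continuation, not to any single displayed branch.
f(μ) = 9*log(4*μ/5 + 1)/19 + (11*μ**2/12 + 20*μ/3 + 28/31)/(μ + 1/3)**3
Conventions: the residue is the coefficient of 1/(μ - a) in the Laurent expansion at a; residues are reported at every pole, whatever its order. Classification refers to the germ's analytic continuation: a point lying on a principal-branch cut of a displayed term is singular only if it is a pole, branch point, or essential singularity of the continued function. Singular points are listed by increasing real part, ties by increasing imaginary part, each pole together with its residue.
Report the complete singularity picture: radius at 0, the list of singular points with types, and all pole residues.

Denominator factor (μ + 1/3)^3: pole of order 3 at -1/3, modulus 1/3.
Branch term (9/19)*log(1 - μ/(-5/4)): its argument vanishes at μ = -5/4, a logarithmic branch point, modulus 5/4.
The radius of convergence is the smallest modulus among the singular points: 1/3.
The branch term is analytic at -1/3 and contributes nothing to the residue; only the rational part matters.
At the order-3 pole -1/3 set g(μ) = (μ - (-1/3))^3*(rational part) = 11*μ**2/12 + 20*μ/3 + 28/31.
Order-3 pole: residue = g''(a)/2; g''(-1/3) = 11/6, so the residue is 11/12.
List the singular points by increasing real part (a conjugate pair: the negative imaginary part first).

Radius of convergence at 0: 1/3.
At -5/4: a logarithmic branch point.
At -1/3: a pole of order 3; residue 11/12.


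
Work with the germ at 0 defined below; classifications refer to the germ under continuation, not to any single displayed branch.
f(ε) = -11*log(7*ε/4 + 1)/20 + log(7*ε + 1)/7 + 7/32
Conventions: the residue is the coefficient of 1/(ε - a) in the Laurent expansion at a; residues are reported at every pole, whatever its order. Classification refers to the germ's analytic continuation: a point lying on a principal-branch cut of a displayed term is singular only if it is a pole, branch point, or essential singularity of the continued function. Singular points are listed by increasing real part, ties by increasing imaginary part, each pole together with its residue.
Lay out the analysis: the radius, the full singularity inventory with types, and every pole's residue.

Branch term (1/7)*log(1 - ε/(-1/7)): its argument vanishes at ε = -1/7, a logarithmic branch point, modulus 1/7.
Branch term (-11/20)*log(1 - ε/(-4/7)): its argument vanishes at ε = -4/7, a logarithmic branch point, modulus 4/7.
The radius of convergence is the smallest modulus among the singular points: 1/7.
List the singular points by increasing real part (a conjugate pair: the negative imaginary part first).

Radius of convergence at 0: 1/7.
At -4/7: a logarithmic branch point.
At -1/7: a logarithmic branch point.


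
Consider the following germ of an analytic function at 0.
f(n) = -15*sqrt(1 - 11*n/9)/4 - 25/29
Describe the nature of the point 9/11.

The term (-15/4)*sqrt(1 - n/(9/11)) has argument 1 - 9/11/(9/11) = 0 at 9/11: a square-root (algebraic, two-sheeted) branch point; the remaining terms are analytic or single-valued there.

The point is an algebraic (square-root) branch point.


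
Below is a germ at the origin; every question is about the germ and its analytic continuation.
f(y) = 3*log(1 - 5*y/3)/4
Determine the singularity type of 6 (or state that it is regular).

The point is a regular point.

There is no denominator, hence no pole anywhere.
Branch term log(1 - y/(3/5)): argument at 6 is -9, nonzero, so 6 is not its branch point (a point on a principal cut is still regular for the continued germ).
So the germ continues analytically to 6.


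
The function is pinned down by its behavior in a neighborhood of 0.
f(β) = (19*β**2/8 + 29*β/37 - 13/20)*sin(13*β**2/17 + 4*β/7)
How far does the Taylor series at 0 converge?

The radius of convergence is infinite.

The factor sin(13*β**2/17 + 4*β/7) is entire and contributes no finite singular point.
The polynomial part has no poles.
No finite singular points: the Taylor series at 0 converges everywhere.


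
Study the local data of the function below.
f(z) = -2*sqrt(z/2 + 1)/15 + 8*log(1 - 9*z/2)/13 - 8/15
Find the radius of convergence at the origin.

The radius of convergence is 2/9.

Branch term (-2/15)*sqrt(1 - z/(-2)): its argument vanishes at z = -2, a square-root branch point, modulus 2.
Branch term (8/13)*log(1 - z/(2/9)): its argument vanishes at z = 2/9, a logarithmic branch point, modulus 2/9.
The radius of convergence is the smallest modulus among the singular points: 2/9.


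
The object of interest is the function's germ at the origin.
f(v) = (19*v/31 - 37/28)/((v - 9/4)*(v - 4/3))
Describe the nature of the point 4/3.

The denominator factor v - 4/3 vanishes at 4/3 and appears to the power 1; the numerator there equals -1313/2604, nonzero, and no other factor vanishes.
Hence a pole whose order is the multiplicity, 1.

The point is a pole of order 1.


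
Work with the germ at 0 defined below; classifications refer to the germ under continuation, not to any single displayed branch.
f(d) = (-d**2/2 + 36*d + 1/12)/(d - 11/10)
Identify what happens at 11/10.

The point is a pole of order 1.

The denominator factor d - 11/10 vanishes at 11/10 and appears to the power 1; the numerator there equals 23447/600, nonzero, and no other factor vanishes.
Hence a pole whose order is the multiplicity, 1.


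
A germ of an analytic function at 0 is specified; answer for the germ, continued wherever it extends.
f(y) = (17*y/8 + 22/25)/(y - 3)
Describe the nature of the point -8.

Denominator factors: y - 3 = -11 at y = -8 — none vanishes.
So the germ continues analytically to -8.

The point is a regular point.


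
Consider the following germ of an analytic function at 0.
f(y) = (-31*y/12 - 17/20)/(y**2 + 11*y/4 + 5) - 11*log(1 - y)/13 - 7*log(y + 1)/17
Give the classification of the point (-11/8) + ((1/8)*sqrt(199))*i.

The point is a pole of order 1.

The denominator factor y**2 + 11*y/4 + 5 vanishes at (-11/8) + ((1/8)*sqrt(199))*i and appears to the power 1; the numerator there equals (1297/480) - ((31/96)*sqrt(199))*i, nonzero, and no other factor vanishes.
The branch terms are analytic at this point.
Hence a pole whose order is the multiplicity, 1.


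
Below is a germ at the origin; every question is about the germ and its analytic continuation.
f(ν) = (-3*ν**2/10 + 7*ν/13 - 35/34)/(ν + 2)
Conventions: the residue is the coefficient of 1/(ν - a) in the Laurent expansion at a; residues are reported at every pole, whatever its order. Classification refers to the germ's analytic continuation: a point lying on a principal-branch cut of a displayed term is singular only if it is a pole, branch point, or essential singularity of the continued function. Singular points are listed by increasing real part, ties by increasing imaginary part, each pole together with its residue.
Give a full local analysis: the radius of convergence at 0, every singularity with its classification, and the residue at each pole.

Radius of convergence at 0: 2.
At -2: a pole of order 1; residue -7307/2210.

Denominator factor (ν + 2): pole of order 1 at -2, modulus 2.
The radius of convergence is the smallest modulus among the singular points: 2.
At the order-1 pole -2 set g(ν) = (ν - (-2))*f(ν) = -3*ν**2/10 + 7*ν/13 - 35/34.
Simple pole: residue = g(a) at a = -2, which is -7307/2210.


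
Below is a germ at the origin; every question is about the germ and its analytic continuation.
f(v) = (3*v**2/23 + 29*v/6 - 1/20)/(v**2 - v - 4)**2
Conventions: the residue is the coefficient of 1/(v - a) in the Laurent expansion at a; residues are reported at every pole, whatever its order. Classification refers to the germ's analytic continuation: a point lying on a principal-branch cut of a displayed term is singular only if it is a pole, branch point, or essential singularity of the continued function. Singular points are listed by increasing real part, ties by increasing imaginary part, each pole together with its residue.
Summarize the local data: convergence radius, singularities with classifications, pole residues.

Radius of convergence at 0: -1/2 + (1/2)*sqrt(17).
At 1/2 - (1/2)*sqrt(17): a pole of order 2; residue (1273/99705)*sqrt(17).
At 1/2 + (1/2)*sqrt(17): a pole of order 2; residue -(1273/99705)*sqrt(17).

Denominator factor (v**2 - v - 4)^2: discriminant 17, real irrational roots 1/2 + (1/2)*sqrt(17) and 1/2 - (1/2)*sqrt(17); poles of order 2, moduli 1/2 + (1/2)*sqrt(17) and -1/2 + (1/2)*sqrt(17).
The radius of convergence is the smallest modulus among the singular points: -1/2 + (1/2)*sqrt(17).
The factor v**2 - v - 4 splits as (v - a)(v - a') with a = 1/2 - (1/2)*sqrt(17), a' = 1/2 + (1/2)*sqrt(17). At the order-2 pole a set g(v) = (v - a)^2*f(v) = [3*v**2/23 + 29*v/6 - 1/20] / (v - a')^2.
Order-2 pole: residue = g'(a); g'(1/2 - (1/2)*sqrt(17)) = (1273/99705)*sqrt(17), so the residue is (1273/99705)*sqrt(17).
The factor v**2 - v - 4 splits as (v - a)(v - a') with a = 1/2 + (1/2)*sqrt(17), a' = 1/2 - (1/2)*sqrt(17). At the order-2 pole a set g(v) = (v - a)^2*f(v) = [3*v**2/23 + 29*v/6 - 1/20] / (v - a')^2.
Order-2 pole: residue = g'(a); g'(1/2 + (1/2)*sqrt(17)) = -(1273/99705)*sqrt(17), so the residue is -(1273/99705)*sqrt(17).
List the singular points by increasing real part (a conjugate pair: the negative imaginary part first).
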